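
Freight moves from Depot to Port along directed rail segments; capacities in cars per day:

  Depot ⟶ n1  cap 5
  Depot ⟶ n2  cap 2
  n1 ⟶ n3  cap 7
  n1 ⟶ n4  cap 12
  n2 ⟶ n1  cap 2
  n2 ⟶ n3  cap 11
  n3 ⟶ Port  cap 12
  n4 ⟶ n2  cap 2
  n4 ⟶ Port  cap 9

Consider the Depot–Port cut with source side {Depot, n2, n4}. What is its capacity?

Edges leaving {Depot, n2, n4}: Depot→n1 (5), n2→n1 (2), n2→n3 (11), n4→Port (9).
Cut capacity = 5 + 2 + 11 + 9 = 27.

27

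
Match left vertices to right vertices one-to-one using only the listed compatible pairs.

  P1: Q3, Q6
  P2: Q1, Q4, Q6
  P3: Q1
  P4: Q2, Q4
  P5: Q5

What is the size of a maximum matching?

5

Unit-capacity flow: source→left, listed edges, right→sink; max matching = max flow.
Augmenting path P1→Q3 (+1); matched 1.
Augmenting path P2→Q1 (+1); matched 2.
Augmenting path P4→Q2 (+1); matched 3.
Augmenting path P5→Q5 (+1); matched 4.
Augmenting path P3→Q1→P2→Q4 (+1); matched 5.
No augmenting path remains; maximum matching = 5.
König certificate: {P1, P2, P3, P4, P5} is a vertex cover of size 5 (every listed pair touches it), so no matching can be larger.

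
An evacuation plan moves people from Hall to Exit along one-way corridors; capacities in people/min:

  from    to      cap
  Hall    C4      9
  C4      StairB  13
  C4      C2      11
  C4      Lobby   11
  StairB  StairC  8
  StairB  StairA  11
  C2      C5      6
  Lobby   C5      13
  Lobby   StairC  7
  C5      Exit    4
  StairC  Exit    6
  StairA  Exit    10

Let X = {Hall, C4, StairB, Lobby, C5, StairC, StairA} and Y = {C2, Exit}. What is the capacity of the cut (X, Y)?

Edges leaving {Hall, C4, StairB, Lobby, C5, StairC, StairA}: C4→C2 (11), C5→Exit (4), StairC→Exit (6), StairA→Exit (10).
Cut capacity = 11 + 4 + 6 + 10 = 31.

31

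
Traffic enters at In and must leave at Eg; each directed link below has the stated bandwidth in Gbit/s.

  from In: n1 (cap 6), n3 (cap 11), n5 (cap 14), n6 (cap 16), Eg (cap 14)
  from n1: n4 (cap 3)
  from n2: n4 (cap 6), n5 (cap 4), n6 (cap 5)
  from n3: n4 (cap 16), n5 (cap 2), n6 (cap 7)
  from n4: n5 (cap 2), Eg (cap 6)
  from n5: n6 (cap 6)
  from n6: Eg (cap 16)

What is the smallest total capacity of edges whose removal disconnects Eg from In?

36

Augment In→Eg: bottleneck 14, flow now 14.
Augment In→n6→Eg: bottleneck 16, flow now 30.
Augment In→n1→n4→Eg: bottleneck 3, flow now 33.
Augment In→n3→n4→Eg: bottleneck 3, flow now 36.
No augmenting path remains; maximum flow = 36.
By max-flow min-cut, the minimum cut capacity equals the max flow.
In the residual graph, reachable from In: {In, n1, n3, n4, n5, n6}.
Min-cut edges: In→Eg (14), n4→Eg (6), n6→Eg (16); capacity 14 + 6 + 16 = 36.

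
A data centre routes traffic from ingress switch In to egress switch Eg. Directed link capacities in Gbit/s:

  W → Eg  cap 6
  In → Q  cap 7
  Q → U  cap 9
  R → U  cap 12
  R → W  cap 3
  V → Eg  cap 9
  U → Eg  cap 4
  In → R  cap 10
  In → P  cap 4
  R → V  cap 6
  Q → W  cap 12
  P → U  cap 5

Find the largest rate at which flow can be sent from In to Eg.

16

Augment In→P→U→Eg: bottleneck 4, flow now 4.
Augment In→Q→W→Eg: bottleneck 6, flow now 10.
Augment In→R→V→Eg: bottleneck 6, flow now 16.
No augmenting path remains; maximum flow = 16.
In the residual graph, reachable from In: {In, P, Q, R, U, W}.
Min-cut edges: R→V (6), U→Eg (4), W→Eg (6); capacity 6 + 4 + 6 = 16.
This cut is saturated, so no flow can exceed 16.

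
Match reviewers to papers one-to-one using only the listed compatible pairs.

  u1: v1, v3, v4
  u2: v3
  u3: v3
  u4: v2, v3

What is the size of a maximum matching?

Unit-capacity flow: source→left, listed edges, right→sink; max matching = max flow.
Augmenting path u1→v1 (+1); matched 1.
Augmenting path u2→v3 (+1); matched 2.
Augmenting path u4→v2 (+1); matched 3.
No augmenting path remains; maximum matching = 3.
König certificate: {u1, u4, v3} is a vertex cover of size 3 (every listed pair touches it), so no matching can be larger.

3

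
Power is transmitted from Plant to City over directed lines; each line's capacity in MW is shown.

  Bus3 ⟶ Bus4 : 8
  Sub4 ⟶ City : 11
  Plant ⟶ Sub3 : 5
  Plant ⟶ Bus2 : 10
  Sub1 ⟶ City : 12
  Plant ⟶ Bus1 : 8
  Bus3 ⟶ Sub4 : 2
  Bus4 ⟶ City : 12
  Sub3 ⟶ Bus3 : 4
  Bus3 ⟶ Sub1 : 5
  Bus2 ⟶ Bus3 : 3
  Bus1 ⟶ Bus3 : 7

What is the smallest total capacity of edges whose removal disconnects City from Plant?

14

Augment Plant→Bus1→Bus3→Sub1→City: bottleneck 5, flow now 5.
Augment Plant→Bus1→Bus3→Sub4→City: bottleneck 2, flow now 7.
Augment Plant→Sub3→Bus3→Bus4→City: bottleneck 4, flow now 11.
Augment Plant→Bus2→Bus3→Bus4→City: bottleneck 3, flow now 14.
No augmenting path remains; maximum flow = 14.
By max-flow min-cut, the minimum cut capacity equals the max flow.
In the residual graph, reachable from Plant: {Plant, Bus1, Sub3, Bus2}.
Min-cut edges: Bus1→Bus3 (7), Sub3→Bus3 (4), Bus2→Bus3 (3); capacity 7 + 4 + 3 = 14.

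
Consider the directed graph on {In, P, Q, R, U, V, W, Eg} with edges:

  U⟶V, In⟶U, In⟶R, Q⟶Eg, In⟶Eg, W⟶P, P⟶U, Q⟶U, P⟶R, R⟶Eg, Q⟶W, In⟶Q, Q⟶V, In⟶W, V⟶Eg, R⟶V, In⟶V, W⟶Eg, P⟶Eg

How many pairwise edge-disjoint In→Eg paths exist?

5

Assign every edge capacity 1; by Menger, the answer equals the max flow.
Path In→Eg (+1); total 1.
Path In→Q→Eg (+1); total 2.
Path In→R→Eg (+1); total 3.
Path In→V→Eg (+1); total 4.
Path In→W→Eg (+1); total 5.
No residual In→Eg path; max flow = 5.
Certifying cut of size 5: {In→Eg, In→Q, In→R, In→W, V→Eg}.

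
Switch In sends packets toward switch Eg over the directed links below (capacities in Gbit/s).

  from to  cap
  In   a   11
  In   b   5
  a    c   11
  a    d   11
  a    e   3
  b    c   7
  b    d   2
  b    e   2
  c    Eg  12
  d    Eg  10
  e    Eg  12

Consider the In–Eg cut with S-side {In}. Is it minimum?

Yes — it is a minimum cut (capacity 16).

Given cut capacity: 11 + 5 = 16.
Augment In→a→c→Eg: bottleneck 11, flow now 11.
Augment In→b→c→Eg: bottleneck 1, flow now 12.
Augment In→b→d→Eg: bottleneck 2, flow now 14.
Augment In→b→e→Eg: bottleneck 2, flow now 16.
No augmenting path remains; maximum flow = 16.
Cut capacity 16 equals the max flow, so it is a minimum cut.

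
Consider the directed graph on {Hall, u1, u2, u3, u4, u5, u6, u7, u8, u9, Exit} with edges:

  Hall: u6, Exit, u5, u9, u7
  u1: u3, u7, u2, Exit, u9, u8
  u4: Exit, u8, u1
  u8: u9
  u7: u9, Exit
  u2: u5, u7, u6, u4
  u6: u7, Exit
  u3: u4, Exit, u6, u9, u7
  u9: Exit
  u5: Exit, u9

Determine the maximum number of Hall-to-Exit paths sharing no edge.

5

Assign every edge capacity 1; by Menger, the answer equals the max flow.
Path Hall→Exit (+1); total 1.
Path Hall→u5→Exit (+1); total 2.
Path Hall→u6→Exit (+1); total 3.
Path Hall→u7→Exit (+1); total 4.
Path Hall→u9→Exit (+1); total 5.
No residual Hall→Exit path; max flow = 5.
Certifying cut of size 5: {Hall→Exit, Hall→u5, Hall→u6, Hall→u7, Hall→u9}.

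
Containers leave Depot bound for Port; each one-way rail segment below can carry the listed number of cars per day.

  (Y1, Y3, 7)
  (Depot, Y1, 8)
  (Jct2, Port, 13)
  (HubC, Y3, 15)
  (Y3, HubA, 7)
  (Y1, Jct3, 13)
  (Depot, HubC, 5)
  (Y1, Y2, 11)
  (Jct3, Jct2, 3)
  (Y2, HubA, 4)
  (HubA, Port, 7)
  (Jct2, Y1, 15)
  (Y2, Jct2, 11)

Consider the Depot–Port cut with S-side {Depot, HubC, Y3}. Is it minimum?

Given cut capacity: 8 + 7 = 15.
Augment Depot→HubC→Y3→HubA→Port: bottleneck 5, flow now 5.
Augment Depot→Y1→Y3→HubA→Port: bottleneck 2, flow now 7.
Augment Depot→Y1→Y2→Jct2→Port: bottleneck 6, flow now 13.
No augmenting path remains; maximum flow = 13.
In the residual graph, reachable from Depot: {Depot}.
Min-cut edges: Depot→HubC (5), Depot→Y1 (8); capacity 5 + 8 = 13.
Cut capacity 15 exceeds the max flow 13, so it is not minimum.

No — its capacity is 15, but the minimum cut has capacity 13.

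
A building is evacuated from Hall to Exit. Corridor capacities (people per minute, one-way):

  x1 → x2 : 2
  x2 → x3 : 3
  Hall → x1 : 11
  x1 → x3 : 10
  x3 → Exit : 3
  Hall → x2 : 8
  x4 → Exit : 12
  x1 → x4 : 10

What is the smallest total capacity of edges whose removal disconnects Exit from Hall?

Augment Hall→x1→x3→Exit: bottleneck 3, flow now 3.
Augment Hall→x1→x4→Exit: bottleneck 8, flow now 11.
Augment Hall→x2→x3→x1→x4→Exit: bottleneck 2, flow now 13. (uses reverse residual edge)
No augmenting path remains; maximum flow = 13.
By max-flow min-cut, the minimum cut capacity equals the max flow.
In the residual graph, reachable from Hall: {Hall, x1, x2, x3}.
Min-cut edges: x1→x4 (10), x3→Exit (3); capacity 10 + 3 = 13.

13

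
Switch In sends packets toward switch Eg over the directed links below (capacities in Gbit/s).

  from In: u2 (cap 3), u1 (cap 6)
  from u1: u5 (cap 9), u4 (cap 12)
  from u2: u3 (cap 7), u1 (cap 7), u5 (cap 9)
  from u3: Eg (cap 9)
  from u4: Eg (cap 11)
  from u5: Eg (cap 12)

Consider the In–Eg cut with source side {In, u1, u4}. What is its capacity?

23

Edges leaving {In, u1, u4}: In→u2 (3), u1→u5 (9), u4→Eg (11).
Cut capacity = 3 + 9 + 11 = 23.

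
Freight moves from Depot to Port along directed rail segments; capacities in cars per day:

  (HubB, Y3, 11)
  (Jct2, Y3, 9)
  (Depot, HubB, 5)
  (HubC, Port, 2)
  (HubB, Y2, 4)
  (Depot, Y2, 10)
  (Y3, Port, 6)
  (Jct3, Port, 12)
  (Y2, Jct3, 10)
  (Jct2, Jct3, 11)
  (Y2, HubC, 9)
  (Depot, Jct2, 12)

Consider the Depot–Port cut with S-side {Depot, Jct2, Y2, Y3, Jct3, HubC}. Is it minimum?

No — its capacity is 25, but the minimum cut has capacity 20.

Given cut capacity: 5 + 6 + 12 + 2 = 25.
Augment Depot→Jct2→Y3→Port: bottleneck 6, flow now 6.
Augment Depot→Jct2→Jct3→Port: bottleneck 6, flow now 12.
Augment Depot→Y2→Jct3→Port: bottleneck 6, flow now 18.
Augment Depot→Y2→HubC→Port: bottleneck 2, flow now 20.
No augmenting path remains; maximum flow = 20.
In the residual graph, reachable from Depot: {Depot, Jct2, HubB, Y2, Y3, Jct3, HubC}.
Min-cut edges: Y3→Port (6), Jct3→Port (12), HubC→Port (2); capacity 6 + 12 + 2 = 20.
Cut capacity 25 exceeds the max flow 20, so it is not minimum.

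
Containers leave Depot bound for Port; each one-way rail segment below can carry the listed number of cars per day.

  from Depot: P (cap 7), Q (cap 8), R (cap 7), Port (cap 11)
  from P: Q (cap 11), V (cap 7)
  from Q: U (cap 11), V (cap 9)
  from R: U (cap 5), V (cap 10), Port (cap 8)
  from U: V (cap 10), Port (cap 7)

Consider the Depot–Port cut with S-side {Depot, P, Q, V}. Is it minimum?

Given cut capacity: 7 + 11 + 11 = 29.
Augment Depot→Port: bottleneck 11, flow now 11.
Augment Depot→R→Port: bottleneck 7, flow now 18.
Augment Depot→Q→U→Port: bottleneck 7, flow now 25.
No augmenting path remains; maximum flow = 25.
In the residual graph, reachable from Depot: {Depot, P, Q, U, V}.
Min-cut edges: Depot→R (7), Depot→Port (11), U→Port (7); capacity 7 + 11 + 7 = 25.
Cut capacity 29 exceeds the max flow 25, so it is not minimum.

No — its capacity is 29, but the minimum cut has capacity 25.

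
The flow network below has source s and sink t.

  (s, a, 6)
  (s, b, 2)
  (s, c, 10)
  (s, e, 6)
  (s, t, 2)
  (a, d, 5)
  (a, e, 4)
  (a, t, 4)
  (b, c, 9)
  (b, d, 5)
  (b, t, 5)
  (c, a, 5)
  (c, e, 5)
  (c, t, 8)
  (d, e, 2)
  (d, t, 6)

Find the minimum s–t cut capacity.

Augment s→t: bottleneck 2, flow now 2.
Augment s→a→t: bottleneck 4, flow now 6.
Augment s→b→t: bottleneck 2, flow now 8.
Augment s→c→t: bottleneck 8, flow now 16.
Augment s→a→d→t: bottleneck 2, flow now 18.
Augment s→c→a→d→t: bottleneck 2, flow now 20.
No augmenting path remains; maximum flow = 20.
By max-flow min-cut, the minimum cut capacity equals the max flow.
In the residual graph, reachable from s: {s, e}.
Min-cut edges: s→a (6), s→b (2), s→c (10), s→t (2); capacity 6 + 2 + 10 + 2 = 20.

20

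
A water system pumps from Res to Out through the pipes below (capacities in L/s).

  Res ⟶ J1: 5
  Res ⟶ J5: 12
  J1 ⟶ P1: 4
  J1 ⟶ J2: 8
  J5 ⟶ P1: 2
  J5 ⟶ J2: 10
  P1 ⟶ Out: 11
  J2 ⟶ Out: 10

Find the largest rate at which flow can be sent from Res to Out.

Augment Res→J1→P1→Out: bottleneck 4, flow now 4.
Augment Res→J1→J2→Out: bottleneck 1, flow now 5.
Augment Res→J5→P1→Out: bottleneck 2, flow now 7.
Augment Res→J5→J2→Out: bottleneck 9, flow now 16.
No augmenting path remains; maximum flow = 16.
In the residual graph, reachable from Res: {Res, J1, J5, J2}.
Min-cut edges: J1→P1 (4), J5→P1 (2), J2→Out (10); capacity 4 + 2 + 10 = 16.
This cut is saturated, so no flow can exceed 16.

16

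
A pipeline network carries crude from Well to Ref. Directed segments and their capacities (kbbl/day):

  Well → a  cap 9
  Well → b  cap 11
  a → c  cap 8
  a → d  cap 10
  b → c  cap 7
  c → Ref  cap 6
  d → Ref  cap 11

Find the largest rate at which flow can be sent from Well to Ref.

Augment Well→a→c→Ref: bottleneck 6, flow now 6.
Augment Well→a→d→Ref: bottleneck 3, flow now 9.
Augment Well→b→c→a→d→Ref: bottleneck 6, flow now 15. (uses reverse residual edge)
No augmenting path remains; maximum flow = 15.
In the residual graph, reachable from Well: {Well, b, c}.
Min-cut edges: Well→a (9), c→Ref (6); capacity 9 + 6 = 15.
This cut is saturated, so no flow can exceed 15.

15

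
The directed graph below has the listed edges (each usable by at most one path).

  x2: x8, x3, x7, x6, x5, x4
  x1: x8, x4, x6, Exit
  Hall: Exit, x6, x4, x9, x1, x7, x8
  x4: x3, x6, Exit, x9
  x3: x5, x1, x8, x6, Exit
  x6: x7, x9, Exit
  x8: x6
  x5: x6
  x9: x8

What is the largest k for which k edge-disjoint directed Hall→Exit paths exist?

Assign every edge capacity 1; by Menger, the answer equals the max flow.
Path Hall→Exit (+1); total 1.
Path Hall→x1→Exit (+1); total 2.
Path Hall→x4→Exit (+1); total 3.
Path Hall→x6→Exit (+1); total 4.
No residual Hall→Exit path; max flow = 4.
Certifying cut of size 4: {Hall→Exit, Hall→x1, Hall→x4, x6→Exit}.

4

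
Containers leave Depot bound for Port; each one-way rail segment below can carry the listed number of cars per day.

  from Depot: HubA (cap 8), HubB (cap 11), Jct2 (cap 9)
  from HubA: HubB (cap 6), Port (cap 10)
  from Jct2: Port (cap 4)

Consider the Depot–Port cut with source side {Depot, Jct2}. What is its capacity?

23

Edges leaving {Depot, Jct2}: Depot→HubA (8), Depot→HubB (11), Jct2→Port (4).
Cut capacity = 8 + 11 + 4 = 23.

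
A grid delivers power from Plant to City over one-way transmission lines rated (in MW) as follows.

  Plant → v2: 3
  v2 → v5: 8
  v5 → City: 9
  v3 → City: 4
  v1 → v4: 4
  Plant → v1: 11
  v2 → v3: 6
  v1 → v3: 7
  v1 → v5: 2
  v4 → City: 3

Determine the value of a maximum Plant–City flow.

Augment Plant→v1→v3→City: bottleneck 4, flow now 4.
Augment Plant→v1→v4→City: bottleneck 3, flow now 7.
Augment Plant→v1→v5→City: bottleneck 2, flow now 9.
Augment Plant→v2→v5→City: bottleneck 3, flow now 12.
No augmenting path remains; maximum flow = 12.
In the residual graph, reachable from Plant: {Plant, v1, v3, v4}.
Min-cut edges: Plant→v2 (3), v1→v5 (2), v3→City (4), v4→City (3); capacity 3 + 2 + 4 + 3 = 12.
This cut is saturated, so no flow can exceed 12.

12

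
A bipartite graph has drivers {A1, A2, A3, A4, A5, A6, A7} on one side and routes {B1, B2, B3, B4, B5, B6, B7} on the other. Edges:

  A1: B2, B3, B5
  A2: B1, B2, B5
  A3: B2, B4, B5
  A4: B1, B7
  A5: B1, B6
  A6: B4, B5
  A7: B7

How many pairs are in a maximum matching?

Unit-capacity flow: source→left, listed edges, right→sink; max matching = max flow.
Augmenting path A1→B2 (+1); matched 1.
Augmenting path A2→B1 (+1); matched 2.
Augmenting path A3→B4 (+1); matched 3.
Augmenting path A4→B7 (+1); matched 4.
Augmenting path A5→B6 (+1); matched 5.
Augmenting path A6→B5 (+1); matched 6.
Augmenting path A7→B7→A4→B1→A2→B2→A1→B3 (+1); matched 7.
No augmenting path remains; maximum matching = 7.
König certificate: {A1, A2, A3, A4, A5, A6, A7} is a vertex cover of size 7 (every listed pair touches it), so no matching can be larger.

7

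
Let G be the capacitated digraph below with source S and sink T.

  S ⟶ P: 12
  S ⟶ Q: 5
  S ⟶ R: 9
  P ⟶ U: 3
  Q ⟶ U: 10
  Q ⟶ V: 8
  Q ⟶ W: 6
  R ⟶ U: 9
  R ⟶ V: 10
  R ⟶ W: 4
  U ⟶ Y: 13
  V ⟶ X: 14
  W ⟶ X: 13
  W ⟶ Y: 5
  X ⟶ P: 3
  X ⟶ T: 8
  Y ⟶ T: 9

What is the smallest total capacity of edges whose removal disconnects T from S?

17

Augment S→P→U→Y→T: bottleneck 3, flow now 3.
Augment S→Q→U→Y→T: bottleneck 5, flow now 8.
Augment S→R→U→Y→T: bottleneck 1, flow now 9.
Augment S→R→V→X→T: bottleneck 8, flow now 17.
No augmenting path remains; maximum flow = 17.
By max-flow min-cut, the minimum cut capacity equals the max flow.
In the residual graph, reachable from S: {S, P}.
Min-cut edges: S→Q (5), S→R (9), P→U (3); capacity 5 + 9 + 3 = 17.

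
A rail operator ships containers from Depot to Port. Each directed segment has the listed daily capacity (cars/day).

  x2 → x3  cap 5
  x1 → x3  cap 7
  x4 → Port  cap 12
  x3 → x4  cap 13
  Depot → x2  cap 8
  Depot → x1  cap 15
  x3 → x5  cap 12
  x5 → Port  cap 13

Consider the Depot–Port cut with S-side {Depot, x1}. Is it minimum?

No — its capacity is 15, but the minimum cut has capacity 12.

Given cut capacity: 8 + 7 = 15.
Augment Depot→x1→x3→x4→Port: bottleneck 7, flow now 7.
Augment Depot→x2→x3→x4→Port: bottleneck 5, flow now 12.
No augmenting path remains; maximum flow = 12.
In the residual graph, reachable from Depot: {Depot, x1, x2}.
Min-cut edges: x1→x3 (7), x2→x3 (5); capacity 7 + 5 = 12.
Cut capacity 15 exceeds the max flow 12, so it is not minimum.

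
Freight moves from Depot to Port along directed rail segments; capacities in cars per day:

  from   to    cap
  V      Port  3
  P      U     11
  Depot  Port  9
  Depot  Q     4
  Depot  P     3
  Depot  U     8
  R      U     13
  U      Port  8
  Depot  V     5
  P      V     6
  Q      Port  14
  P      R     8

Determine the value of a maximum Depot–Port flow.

Augment Depot→Port: bottleneck 9, flow now 9.
Augment Depot→Q→Port: bottleneck 4, flow now 13.
Augment Depot→U→Port: bottleneck 8, flow now 21.
Augment Depot→V→Port: bottleneck 3, flow now 24.
No augmenting path remains; maximum flow = 24.
In the residual graph, reachable from Depot: {Depot, P, R, U, V}.
Min-cut edges: Depot→Q (4), Depot→Port (9), U→Port (8), V→Port (3); capacity 4 + 9 + 8 + 3 = 24.
This cut is saturated, so no flow can exceed 24.

24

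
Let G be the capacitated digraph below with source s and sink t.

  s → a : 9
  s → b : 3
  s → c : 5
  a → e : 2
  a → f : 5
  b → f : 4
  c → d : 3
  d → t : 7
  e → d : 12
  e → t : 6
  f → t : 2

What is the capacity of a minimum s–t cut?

7

Augment s→a→e→t: bottleneck 2, flow now 2.
Augment s→a→f→t: bottleneck 2, flow now 4.
Augment s→c→d→t: bottleneck 3, flow now 7.
No augmenting path remains; maximum flow = 7.
By max-flow min-cut, the minimum cut capacity equals the max flow.
In the residual graph, reachable from s: {s, a, b, c, f}.
Min-cut edges: a→e (2), c→d (3), f→t (2); capacity 2 + 3 + 2 = 7.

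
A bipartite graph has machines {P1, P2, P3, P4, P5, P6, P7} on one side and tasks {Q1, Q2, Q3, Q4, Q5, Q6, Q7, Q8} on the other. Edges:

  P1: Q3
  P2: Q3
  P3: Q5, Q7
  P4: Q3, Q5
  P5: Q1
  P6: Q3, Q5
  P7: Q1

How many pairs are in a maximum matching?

4

Unit-capacity flow: source→left, listed edges, right→sink; max matching = max flow.
Augmenting path P1→Q3 (+1); matched 1.
Augmenting path P3→Q5 (+1); matched 2.
Augmenting path P5→Q1 (+1); matched 3.
Augmenting path P4→Q5→P3→Q7 (+1); matched 4.
No augmenting path remains; maximum matching = 4.
König certificate: {P3, Q1, Q3, Q5} is a vertex cover of size 4 (every listed pair touches it), so no matching can be larger.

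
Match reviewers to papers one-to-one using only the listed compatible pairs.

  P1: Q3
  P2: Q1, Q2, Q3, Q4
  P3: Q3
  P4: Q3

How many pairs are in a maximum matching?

Unit-capacity flow: source→left, listed edges, right→sink; max matching = max flow.
Augmenting path P1→Q3 (+1); matched 1.
Augmenting path P2→Q1 (+1); matched 2.
No augmenting path remains; maximum matching = 2.
König certificate: {P2, Q3} is a vertex cover of size 2 (every listed pair touches it), so no matching can be larger.

2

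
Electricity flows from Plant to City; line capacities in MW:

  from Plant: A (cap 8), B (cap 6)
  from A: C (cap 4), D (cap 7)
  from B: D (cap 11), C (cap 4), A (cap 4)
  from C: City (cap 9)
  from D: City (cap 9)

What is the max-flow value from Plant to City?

14

Augment Plant→A→C→City: bottleneck 4, flow now 4.
Augment Plant→A→D→City: bottleneck 4, flow now 8.
Augment Plant→B→C→City: bottleneck 4, flow now 12.
Augment Plant→B→D→City: bottleneck 2, flow now 14.
No augmenting path remains; maximum flow = 14.
In the residual graph, reachable from Plant: {Plant}.
Min-cut edges: Plant→A (8), Plant→B (6); capacity 8 + 6 = 14.
This cut is saturated, so no flow can exceed 14.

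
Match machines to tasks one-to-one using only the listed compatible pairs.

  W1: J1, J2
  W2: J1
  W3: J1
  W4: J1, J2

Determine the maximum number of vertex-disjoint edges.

Unit-capacity flow: source→left, listed edges, right→sink; max matching = max flow.
Augmenting path W1→J1 (+1); matched 1.
Augmenting path W4→J2 (+1); matched 2.
No augmenting path remains; maximum matching = 2.
König certificate: {J1, J2} is a vertex cover of size 2 (every listed pair touches it), so no matching can be larger.

2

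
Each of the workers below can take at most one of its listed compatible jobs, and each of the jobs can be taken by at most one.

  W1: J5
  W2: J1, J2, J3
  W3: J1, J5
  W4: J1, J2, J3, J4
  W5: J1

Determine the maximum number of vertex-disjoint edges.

Unit-capacity flow: source→left, listed edges, right→sink; max matching = max flow.
Augmenting path W1→J5 (+1); matched 1.
Augmenting path W2→J1 (+1); matched 2.
Augmenting path W4→J2 (+1); matched 3.
Augmenting path W3→J1→W2→J3 (+1); matched 4.
No augmenting path remains; maximum matching = 4.
König certificate: {W2, W4, J1, J5} is a vertex cover of size 4 (every listed pair touches it), so no matching can be larger.

4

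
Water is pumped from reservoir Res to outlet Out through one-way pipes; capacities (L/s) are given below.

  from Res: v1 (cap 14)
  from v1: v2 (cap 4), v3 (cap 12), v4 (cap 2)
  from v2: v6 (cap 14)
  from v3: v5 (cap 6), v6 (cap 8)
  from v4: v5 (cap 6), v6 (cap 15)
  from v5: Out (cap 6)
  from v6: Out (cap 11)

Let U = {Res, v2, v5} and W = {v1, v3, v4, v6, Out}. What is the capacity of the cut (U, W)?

34

Edges leaving {Res, v2, v5}: Res→v1 (14), v2→v6 (14), v5→Out (6).
Cut capacity = 14 + 14 + 6 = 34.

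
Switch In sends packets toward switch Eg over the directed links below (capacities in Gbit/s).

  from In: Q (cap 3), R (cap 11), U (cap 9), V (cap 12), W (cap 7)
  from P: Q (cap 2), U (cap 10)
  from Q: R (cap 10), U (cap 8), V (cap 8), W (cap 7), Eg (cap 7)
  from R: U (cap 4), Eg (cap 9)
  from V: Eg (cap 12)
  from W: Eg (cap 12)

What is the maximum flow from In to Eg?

Augment In→Q→Eg: bottleneck 3, flow now 3.
Augment In→R→Eg: bottleneck 9, flow now 12.
Augment In→V→Eg: bottleneck 12, flow now 24.
Augment In→W→Eg: bottleneck 7, flow now 31.
No augmenting path remains; maximum flow = 31.
In the residual graph, reachable from In: {In, R, U}.
Min-cut edges: In→Q (3), In→V (12), In→W (7), R→Eg (9); capacity 3 + 12 + 7 + 9 = 31.
This cut is saturated, so no flow can exceed 31.

31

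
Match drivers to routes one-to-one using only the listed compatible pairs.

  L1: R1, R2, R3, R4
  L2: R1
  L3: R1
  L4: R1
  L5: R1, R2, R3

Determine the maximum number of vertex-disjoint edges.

Unit-capacity flow: source→left, listed edges, right→sink; max matching = max flow.
Augmenting path L1→R1 (+1); matched 1.
Augmenting path L5→R2 (+1); matched 2.
Augmenting path L2→R1→L1→R3 (+1); matched 3.
No augmenting path remains; maximum matching = 3.
König certificate: {L1, L5, R1} is a vertex cover of size 3 (every listed pair touches it), so no matching can be larger.

3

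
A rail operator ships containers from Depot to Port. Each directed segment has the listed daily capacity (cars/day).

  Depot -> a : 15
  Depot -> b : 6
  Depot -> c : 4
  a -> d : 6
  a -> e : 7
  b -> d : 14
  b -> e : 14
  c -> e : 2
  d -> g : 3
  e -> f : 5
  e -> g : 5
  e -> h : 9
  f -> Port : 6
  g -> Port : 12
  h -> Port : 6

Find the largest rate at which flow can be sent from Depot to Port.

Augment Depot→a→d→g→Port: bottleneck 3, flow now 3.
Augment Depot→a→e→f→Port: bottleneck 5, flow now 8.
Augment Depot→a→e→g→Port: bottleneck 2, flow now 10.
Augment Depot→b→e→g→Port: bottleneck 3, flow now 13.
Augment Depot→b→e→h→Port: bottleneck 3, flow now 16.
Augment Depot→c→e→h→Port: bottleneck 2, flow now 18.
No augmenting path remains; maximum flow = 18.
In the residual graph, reachable from Depot: {Depot, a, c, d}.
Min-cut edges: Depot→b (6), a→e (7), c→e (2), d→g (3); capacity 6 + 7 + 2 + 3 = 18.
This cut is saturated, so no flow can exceed 18.

18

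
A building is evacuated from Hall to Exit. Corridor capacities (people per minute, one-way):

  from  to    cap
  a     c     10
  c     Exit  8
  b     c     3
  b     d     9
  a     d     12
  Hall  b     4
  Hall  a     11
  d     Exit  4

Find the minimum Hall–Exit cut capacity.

12

Augment Hall→a→c→Exit: bottleneck 8, flow now 8.
Augment Hall→a→d→Exit: bottleneck 3, flow now 11.
Augment Hall→b→d→Exit: bottleneck 1, flow now 12.
No augmenting path remains; maximum flow = 12.
By max-flow min-cut, the minimum cut capacity equals the max flow.
In the residual graph, reachable from Hall: {Hall, a, b, c, d}.
Min-cut edges: c→Exit (8), d→Exit (4); capacity 8 + 4 = 12.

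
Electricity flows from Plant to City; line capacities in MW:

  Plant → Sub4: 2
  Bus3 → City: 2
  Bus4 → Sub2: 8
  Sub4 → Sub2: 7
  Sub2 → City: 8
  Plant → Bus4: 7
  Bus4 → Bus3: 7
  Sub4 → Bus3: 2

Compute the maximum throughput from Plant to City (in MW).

9

Augment Plant→Bus4→Sub2→City: bottleneck 7, flow now 7.
Augment Plant→Sub4→Sub2→City: bottleneck 1, flow now 8.
Augment Plant→Sub4→Bus3→City: bottleneck 1, flow now 9.
No augmenting path remains; maximum flow = 9.
In the residual graph, reachable from Plant: {Plant}.
Min-cut edges: Plant→Bus4 (7), Plant→Sub4 (2); capacity 7 + 2 = 9.
This cut is saturated, so no flow can exceed 9.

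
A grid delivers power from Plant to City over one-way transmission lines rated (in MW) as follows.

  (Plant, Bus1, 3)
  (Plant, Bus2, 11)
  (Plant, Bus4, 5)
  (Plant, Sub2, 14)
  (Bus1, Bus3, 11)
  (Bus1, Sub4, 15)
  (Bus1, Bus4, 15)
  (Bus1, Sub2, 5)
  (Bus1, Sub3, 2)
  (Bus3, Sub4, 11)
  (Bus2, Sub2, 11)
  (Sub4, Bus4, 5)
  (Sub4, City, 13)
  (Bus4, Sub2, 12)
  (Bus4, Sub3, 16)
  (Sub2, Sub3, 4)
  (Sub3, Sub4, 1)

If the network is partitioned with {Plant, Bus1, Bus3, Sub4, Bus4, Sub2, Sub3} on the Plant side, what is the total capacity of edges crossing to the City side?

Edges leaving {Plant, Bus1, Bus3, Sub4, Bus4, Sub2, Sub3}: Plant→Bus2 (11), Sub4→City (13).
Cut capacity = 11 + 13 = 24.

24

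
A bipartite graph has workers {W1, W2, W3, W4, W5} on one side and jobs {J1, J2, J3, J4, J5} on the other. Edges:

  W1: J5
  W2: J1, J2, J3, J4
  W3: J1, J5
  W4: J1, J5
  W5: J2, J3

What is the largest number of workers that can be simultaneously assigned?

4

Unit-capacity flow: source→left, listed edges, right→sink; max matching = max flow.
Augmenting path W1→J5 (+1); matched 1.
Augmenting path W2→J1 (+1); matched 2.
Augmenting path W5→J2 (+1); matched 3.
Augmenting path W3→J1→W2→J3 (+1); matched 4.
No augmenting path remains; maximum matching = 4.
König certificate: {W2, W5, J1, J5} is a vertex cover of size 4 (every listed pair touches it), so no matching can be larger.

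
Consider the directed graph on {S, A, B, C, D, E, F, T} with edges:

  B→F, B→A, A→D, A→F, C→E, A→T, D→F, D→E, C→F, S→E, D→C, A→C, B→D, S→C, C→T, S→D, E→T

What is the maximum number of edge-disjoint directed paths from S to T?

2

Assign every edge capacity 1; by Menger, the answer equals the max flow.
Path S→C→T (+1); total 1.
Path S→E→T (+1); total 2.
No residual S→T path; max flow = 2.
Certifying cut of size 2: {C→T, E→T}.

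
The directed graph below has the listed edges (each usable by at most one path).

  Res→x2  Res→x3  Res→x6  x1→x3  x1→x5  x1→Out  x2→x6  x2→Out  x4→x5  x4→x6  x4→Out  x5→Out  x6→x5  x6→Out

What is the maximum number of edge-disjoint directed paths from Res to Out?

2

Assign every edge capacity 1; by Menger, the answer equals the max flow.
Path Res→x2→Out (+1); total 1.
Path Res→x6→Out (+1); total 2.
No residual Res→Out path; max flow = 2.
Certifying cut of size 2: {Res→x2, Res→x6}.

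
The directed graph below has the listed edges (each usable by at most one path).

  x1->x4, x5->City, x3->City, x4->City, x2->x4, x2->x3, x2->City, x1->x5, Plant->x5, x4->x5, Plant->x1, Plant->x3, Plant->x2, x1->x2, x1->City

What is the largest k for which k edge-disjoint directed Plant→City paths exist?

Assign every edge capacity 1; by Menger, the answer equals the max flow.
Path Plant→x1→City (+1); total 1.
Path Plant→x2→City (+1); total 2.
Path Plant→x3→City (+1); total 3.
Path Plant→x5→City (+1); total 4.
No residual Plant→City path; max flow = 4.
Certifying cut of size 4: {Plant→x1, Plant→x2, Plant→x3, Plant→x5}.

4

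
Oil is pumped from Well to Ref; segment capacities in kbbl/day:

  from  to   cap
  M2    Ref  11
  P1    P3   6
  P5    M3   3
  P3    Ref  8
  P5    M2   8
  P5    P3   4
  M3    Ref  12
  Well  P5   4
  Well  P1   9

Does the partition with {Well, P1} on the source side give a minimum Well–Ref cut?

Yes — it is a minimum cut (capacity 10).

Given cut capacity: 4 + 6 = 10.
Augment Well→P5→M2→Ref: bottleneck 4, flow now 4.
Augment Well→P1→P3→Ref: bottleneck 6, flow now 10.
No augmenting path remains; maximum flow = 10.
Cut capacity 10 equals the max flow, so it is a minimum cut.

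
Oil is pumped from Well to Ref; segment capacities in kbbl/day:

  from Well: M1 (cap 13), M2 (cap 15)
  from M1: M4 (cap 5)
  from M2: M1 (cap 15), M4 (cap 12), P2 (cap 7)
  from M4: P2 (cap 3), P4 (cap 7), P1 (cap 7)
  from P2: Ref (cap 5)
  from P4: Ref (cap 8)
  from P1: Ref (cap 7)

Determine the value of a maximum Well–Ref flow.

19

Augment Well→M2→P2→Ref: bottleneck 5, flow now 5.
Augment Well→M1→M4→P4→Ref: bottleneck 5, flow now 10.
Augment Well→M2→M4→P4→Ref: bottleneck 2, flow now 12.
Augment Well→M2→M4→P1→Ref: bottleneck 7, flow now 19.
No augmenting path remains; maximum flow = 19.
In the residual graph, reachable from Well: {Well, M1, M2, M4, P2}.
Min-cut edges: M4→P4 (7), M4→P1 (7), P2→Ref (5); capacity 7 + 7 + 5 = 19.
This cut is saturated, so no flow can exceed 19.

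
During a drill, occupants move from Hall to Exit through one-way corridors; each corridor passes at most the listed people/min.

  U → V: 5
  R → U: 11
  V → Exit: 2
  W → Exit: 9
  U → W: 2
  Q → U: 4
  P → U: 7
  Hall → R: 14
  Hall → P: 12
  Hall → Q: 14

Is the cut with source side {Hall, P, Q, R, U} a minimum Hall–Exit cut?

Given cut capacity: 5 + 2 = 7.
Augment Hall→P→U→V→Exit: bottleneck 2, flow now 2.
Augment Hall→P→U→W→Exit: bottleneck 2, flow now 4.
No augmenting path remains; maximum flow = 4.
In the residual graph, reachable from Hall: {Hall, P, Q, R, U, V}.
Min-cut edges: U→W (2), V→Exit (2); capacity 2 + 2 = 4.
Cut capacity 7 exceeds the max flow 4, so it is not minimum.

No — its capacity is 7, but the minimum cut has capacity 4.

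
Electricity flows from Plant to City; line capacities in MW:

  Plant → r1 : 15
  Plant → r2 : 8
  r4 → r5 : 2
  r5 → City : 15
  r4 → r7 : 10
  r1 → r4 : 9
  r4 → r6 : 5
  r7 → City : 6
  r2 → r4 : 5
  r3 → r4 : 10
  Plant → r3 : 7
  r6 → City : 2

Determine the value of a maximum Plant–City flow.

Augment Plant→r1→r4→r5→City: bottleneck 2, flow now 2.
Augment Plant→r1→r4→r6→City: bottleneck 2, flow now 4.
Augment Plant→r1→r4→r7→City: bottleneck 5, flow now 9.
Augment Plant→r2→r4→r7→City: bottleneck 1, flow now 10.
No augmenting path remains; maximum flow = 10.
In the residual graph, reachable from Plant: {Plant, r1, r2, r3, r4, r6, r7}.
Min-cut edges: r4→r5 (2), r6→City (2), r7→City (6); capacity 2 + 2 + 6 = 10.
This cut is saturated, so no flow can exceed 10.

10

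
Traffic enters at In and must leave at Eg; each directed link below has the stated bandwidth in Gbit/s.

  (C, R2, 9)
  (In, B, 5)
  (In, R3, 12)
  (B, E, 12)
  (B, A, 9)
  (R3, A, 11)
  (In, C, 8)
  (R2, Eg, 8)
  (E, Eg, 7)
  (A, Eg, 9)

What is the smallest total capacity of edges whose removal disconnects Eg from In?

22

Augment In→C→R2→Eg: bottleneck 8, flow now 8.
Augment In→B→A→Eg: bottleneck 5, flow now 13.
Augment In→R3→A→Eg: bottleneck 4, flow now 17.
Augment In→R3→A→B→E→Eg: bottleneck 5, flow now 22. (uses reverse residual edge)
No augmenting path remains; maximum flow = 22.
By max-flow min-cut, the minimum cut capacity equals the max flow.
In the residual graph, reachable from In: {In, R3, A}.
Min-cut edges: In→C (8), In→B (5), A→Eg (9); capacity 8 + 5 + 9 = 22.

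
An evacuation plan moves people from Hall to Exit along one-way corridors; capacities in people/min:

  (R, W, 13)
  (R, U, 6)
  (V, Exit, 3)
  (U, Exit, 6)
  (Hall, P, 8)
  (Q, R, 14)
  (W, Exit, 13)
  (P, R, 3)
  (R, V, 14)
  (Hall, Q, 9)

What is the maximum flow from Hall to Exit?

Augment Hall→P→R→U→Exit: bottleneck 3, flow now 3.
Augment Hall→Q→R→U→Exit: bottleneck 3, flow now 6.
Augment Hall→Q→R→V→Exit: bottleneck 3, flow now 9.
Augment Hall→Q→R→W→Exit: bottleneck 3, flow now 12.
No augmenting path remains; maximum flow = 12.
In the residual graph, reachable from Hall: {Hall, P}.
Min-cut edges: Hall→Q (9), P→R (3); capacity 9 + 3 = 12.
This cut is saturated, so no flow can exceed 12.

12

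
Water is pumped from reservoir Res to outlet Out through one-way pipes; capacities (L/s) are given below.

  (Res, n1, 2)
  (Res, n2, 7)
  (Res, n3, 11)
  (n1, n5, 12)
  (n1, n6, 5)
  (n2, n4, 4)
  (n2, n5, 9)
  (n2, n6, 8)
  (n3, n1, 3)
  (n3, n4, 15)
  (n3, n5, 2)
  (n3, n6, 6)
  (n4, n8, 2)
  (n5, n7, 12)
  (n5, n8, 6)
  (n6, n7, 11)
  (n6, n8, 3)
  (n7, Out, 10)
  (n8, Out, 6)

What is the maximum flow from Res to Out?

16

Augment Res→n1→n5→n7→Out: bottleneck 2, flow now 2.
Augment Res→n2→n4→n8→Out: bottleneck 2, flow now 4.
Augment Res→n2→n5→n7→Out: bottleneck 5, flow now 9.
Augment Res→n3→n5→n7→Out: bottleneck 2, flow now 11.
Augment Res→n3→n6→n7→Out: bottleneck 1, flow now 12.
Augment Res→n3→n6→n8→Out: bottleneck 3, flow now 15.
Augment Res→n3→n1→n5→n8→Out: bottleneck 1, flow now 16.
No augmenting path remains; maximum flow = 16.
In the residual graph, reachable from Res: {Res, n1, n2, n3, n4, n5, n6, n7, n8}.
Min-cut edges: n7→Out (10), n8→Out (6); capacity 10 + 6 = 16.
This cut is saturated, so no flow can exceed 16.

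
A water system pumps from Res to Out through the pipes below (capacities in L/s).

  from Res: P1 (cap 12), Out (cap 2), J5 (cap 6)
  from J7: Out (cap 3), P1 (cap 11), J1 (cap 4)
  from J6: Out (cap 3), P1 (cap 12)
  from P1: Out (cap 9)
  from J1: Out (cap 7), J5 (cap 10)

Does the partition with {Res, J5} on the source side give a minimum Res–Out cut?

No — its capacity is 14, but the minimum cut has capacity 11.

Given cut capacity: 12 + 2 = 14.
Augment Res→Out: bottleneck 2, flow now 2.
Augment Res→P1→Out: bottleneck 9, flow now 11.
No augmenting path remains; maximum flow = 11.
In the residual graph, reachable from Res: {Res, P1, J5}.
Min-cut edges: Res→Out (2), P1→Out (9); capacity 2 + 9 = 11.
Cut capacity 14 exceeds the max flow 11, so it is not minimum.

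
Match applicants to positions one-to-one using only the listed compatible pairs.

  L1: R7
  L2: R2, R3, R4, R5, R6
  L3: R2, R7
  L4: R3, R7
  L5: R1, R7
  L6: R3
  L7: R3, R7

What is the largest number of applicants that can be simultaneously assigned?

Unit-capacity flow: source→left, listed edges, right→sink; max matching = max flow.
Augmenting path L1→R7 (+1); matched 1.
Augmenting path L2→R2 (+1); matched 2.
Augmenting path L4→R3 (+1); matched 3.
Augmenting path L5→R1 (+1); matched 4.
Augmenting path L3→R2→L2→R4 (+1); matched 5.
No augmenting path remains; maximum matching = 5.
König certificate: {L2, L3, L5, R3, R7} is a vertex cover of size 5 (every listed pair touches it), so no matching can be larger.

5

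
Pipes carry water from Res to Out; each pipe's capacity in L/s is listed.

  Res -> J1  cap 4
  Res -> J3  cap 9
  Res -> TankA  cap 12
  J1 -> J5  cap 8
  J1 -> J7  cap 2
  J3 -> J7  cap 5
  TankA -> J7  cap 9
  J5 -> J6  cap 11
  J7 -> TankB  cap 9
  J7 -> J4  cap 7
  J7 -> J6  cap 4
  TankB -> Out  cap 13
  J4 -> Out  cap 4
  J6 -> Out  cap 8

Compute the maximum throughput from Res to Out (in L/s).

Augment Res→J1→J5→J6→Out: bottleneck 4, flow now 4.
Augment Res→J3→J7→TankB→Out: bottleneck 5, flow now 9.
Augment Res→TankA→J7→TankB→Out: bottleneck 4, flow now 13.
Augment Res→TankA→J7→J4→Out: bottleneck 4, flow now 17.
Augment Res→TankA→J7→J6→Out: bottleneck 1, flow now 18.
No augmenting path remains; maximum flow = 18.
In the residual graph, reachable from Res: {Res, J3, TankA}.
Min-cut edges: Res→J1 (4), J3→J7 (5), TankA→J7 (9); capacity 4 + 5 + 9 = 18.
This cut is saturated, so no flow can exceed 18.

18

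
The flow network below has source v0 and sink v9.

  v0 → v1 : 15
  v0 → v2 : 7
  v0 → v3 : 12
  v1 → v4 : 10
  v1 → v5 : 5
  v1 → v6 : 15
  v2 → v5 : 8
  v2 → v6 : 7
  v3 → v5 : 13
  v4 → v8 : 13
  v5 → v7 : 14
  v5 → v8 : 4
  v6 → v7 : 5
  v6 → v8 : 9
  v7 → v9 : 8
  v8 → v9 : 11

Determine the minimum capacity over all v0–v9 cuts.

19

Augment v0→v1→v4→v8→v9: bottleneck 10, flow now 10.
Augment v0→v1→v5→v7→v9: bottleneck 5, flow now 15.
Augment v0→v2→v5→v7→v9: bottleneck 3, flow now 18.
Augment v0→v2→v5→v8→v9: bottleneck 1, flow now 19.
No augmenting path remains; maximum flow = 19.
By max-flow min-cut, the minimum cut capacity equals the max flow.
In the residual graph, reachable from v0: {v0, v1, v2, v3, v4, v5, v6, v7, v8}.
Min-cut edges: v7→v9 (8), v8→v9 (11); capacity 8 + 11 = 19.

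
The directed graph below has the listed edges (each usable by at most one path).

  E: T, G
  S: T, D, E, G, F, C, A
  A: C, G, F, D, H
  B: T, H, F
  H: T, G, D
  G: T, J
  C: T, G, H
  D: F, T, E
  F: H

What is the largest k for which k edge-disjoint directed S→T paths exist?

Assign every edge capacity 1; by Menger, the answer equals the max flow.
Path S→T (+1); total 1.
Path S→C→T (+1); total 2.
Path S→D→T (+1); total 3.
Path S→E→T (+1); total 4.
Path S→G→T (+1); total 5.
Path S→A→H→T (+1); total 6.
No residual S→T path; max flow = 6.
Certifying cut of size 6: {C→T, D→T, E→T, G→T, H→T, S→T}.

6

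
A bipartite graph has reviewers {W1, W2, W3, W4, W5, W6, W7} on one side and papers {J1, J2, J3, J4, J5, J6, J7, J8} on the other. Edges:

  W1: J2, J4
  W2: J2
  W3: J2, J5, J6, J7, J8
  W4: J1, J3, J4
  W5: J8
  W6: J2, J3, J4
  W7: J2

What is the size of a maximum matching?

Unit-capacity flow: source→left, listed edges, right→sink; max matching = max flow.
Augmenting path W1→J2 (+1); matched 1.
Augmenting path W3→J5 (+1); matched 2.
Augmenting path W4→J1 (+1); matched 3.
Augmenting path W5→J8 (+1); matched 4.
Augmenting path W6→J3 (+1); matched 5.
Augmenting path W2→J2→W1→J4 (+1); matched 6.
No augmenting path remains; maximum matching = 6.
König certificate: {W1, W3, W4, W5, W6, J2} is a vertex cover of size 6 (every listed pair touches it), so no matching can be larger.

6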